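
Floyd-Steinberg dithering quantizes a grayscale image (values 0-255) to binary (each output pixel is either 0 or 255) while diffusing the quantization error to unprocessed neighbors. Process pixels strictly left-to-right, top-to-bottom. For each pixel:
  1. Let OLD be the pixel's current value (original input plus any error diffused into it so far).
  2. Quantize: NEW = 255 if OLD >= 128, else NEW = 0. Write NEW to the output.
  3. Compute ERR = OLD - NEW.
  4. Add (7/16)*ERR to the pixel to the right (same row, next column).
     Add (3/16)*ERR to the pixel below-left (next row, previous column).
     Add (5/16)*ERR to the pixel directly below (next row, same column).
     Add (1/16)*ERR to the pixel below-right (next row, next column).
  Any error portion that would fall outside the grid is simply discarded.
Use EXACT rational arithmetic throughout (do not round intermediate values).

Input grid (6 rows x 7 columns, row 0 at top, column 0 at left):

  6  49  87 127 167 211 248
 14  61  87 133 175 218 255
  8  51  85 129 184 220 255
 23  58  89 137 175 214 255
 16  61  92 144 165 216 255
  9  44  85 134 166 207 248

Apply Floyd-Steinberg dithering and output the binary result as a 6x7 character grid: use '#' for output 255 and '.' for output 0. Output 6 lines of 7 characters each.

Answer: ...####
..#.#.#
...####
.#..###
..#.###
...#.##

Derivation:
(0,0): OLD=6 → NEW=0, ERR=6
(0,1): OLD=413/8 → NEW=0, ERR=413/8
(0,2): OLD=14027/128 → NEW=0, ERR=14027/128
(0,3): OLD=358285/2048 → NEW=255, ERR=-163955/2048
(0,4): OLD=4324571/32768 → NEW=255, ERR=-4031269/32768
(0,5): OLD=82405885/524288 → NEW=255, ERR=-51287555/524288
(0,6): OLD=1721361899/8388608 → NEW=255, ERR=-417733141/8388608
(1,0): OLD=3271/128 → NEW=0, ERR=3271/128
(1,1): OLD=111857/1024 → NEW=0, ERR=111857/1024
(1,2): OLD=5152837/32768 → NEW=255, ERR=-3203003/32768
(1,3): OLD=6422497/131072 → NEW=0, ERR=6422497/131072
(1,4): OLD=1129499651/8388608 → NEW=255, ERR=-1009595389/8388608
(1,5): OLD=7902044147/67108864 → NEW=0, ERR=7902044147/67108864
(1,6): OLD=305844341469/1073741824 → NEW=255, ERR=32040176349/1073741824
(2,0): OLD=597483/16384 → NEW=0, ERR=597483/16384
(2,1): OLD=44228937/524288 → NEW=0, ERR=44228937/524288
(2,2): OLD=900734747/8388608 → NEW=0, ERR=900734747/8388608
(2,3): OLD=10912837123/67108864 → NEW=255, ERR=-6199923197/67108864
(2,4): OLD=70389834291/536870912 → NEW=255, ERR=-66512248269/536870912
(2,5): OLD=3447455595729/17179869184 → NEW=255, ERR=-933411046191/17179869184
(2,6): OLD=68146126356935/274877906944 → NEW=255, ERR=-1947739913785/274877906944
(3,0): OLD=421222075/8388608 → NEW=0, ERR=421222075/8388608
(3,1): OLD=8639806623/67108864 → NEW=255, ERR=-8472953697/67108864
(3,2): OLD=29671635341/536870912 → NEW=0, ERR=29671635341/536870912
(3,3): OLD=248658959403/2147483648 → NEW=0, ERR=248658959403/2147483648
(3,4): OLD=46999162241723/274877906944 → NEW=255, ERR=-23094704028997/274877906944
(3,5): OLD=332474325311457/2199023255552 → NEW=255, ERR=-228276604854303/2199023255552
(3,6): OLD=7176692438208191/35184372088832 → NEW=255, ERR=-1795322444443969/35184372088832
(4,0): OLD=8609891093/1073741824 → NEW=0, ERR=8609891093/1073741824
(4,1): OLD=662351199761/17179869184 → NEW=0, ERR=662351199761/17179869184
(4,2): OLD=38471426370975/274877906944 → NEW=255, ERR=-31622439899745/274877906944
(4,3): OLD=258505558763141/2199023255552 → NEW=0, ERR=258505558763141/2199023255552
(4,4): OLD=3130484552352575/17592186044416 → NEW=255, ERR=-1355522888973505/17592186044416
(4,5): OLD=76015651655986559/562949953421312 → NEW=255, ERR=-67536586466448001/562949953421312
(4,6): OLD=1622015098295597865/9007199254740992 → NEW=255, ERR=-674820711663355095/9007199254740992
(5,0): OLD=5149746049219/274877906944 → NEW=0, ERR=5149746049219/274877906944
(5,1): OLD=94943588617281/2199023255552 → NEW=0, ERR=94943588617281/2199023255552
(5,2): OLD=1625338390870359/17592186044416 → NEW=0, ERR=1625338390870359/17592186044416
(5,3): OLD=26672416572670931/140737488355328 → NEW=255, ERR=-9215642957937709/140737488355328
(5,4): OLD=883841074873008113/9007199254740992 → NEW=0, ERR=883841074873008113/9007199254740992
(5,5): OLD=13948657342176441185/72057594037927936 → NEW=255, ERR=-4426029137495182495/72057594037927936
(5,6): OLD=219304817645792224655/1152921504606846976 → NEW=255, ERR=-74690166028953754225/1152921504606846976
Row 0: ...####
Row 1: ..#.#.#
Row 2: ...####
Row 3: .#..###
Row 4: ..#.###
Row 5: ...#.##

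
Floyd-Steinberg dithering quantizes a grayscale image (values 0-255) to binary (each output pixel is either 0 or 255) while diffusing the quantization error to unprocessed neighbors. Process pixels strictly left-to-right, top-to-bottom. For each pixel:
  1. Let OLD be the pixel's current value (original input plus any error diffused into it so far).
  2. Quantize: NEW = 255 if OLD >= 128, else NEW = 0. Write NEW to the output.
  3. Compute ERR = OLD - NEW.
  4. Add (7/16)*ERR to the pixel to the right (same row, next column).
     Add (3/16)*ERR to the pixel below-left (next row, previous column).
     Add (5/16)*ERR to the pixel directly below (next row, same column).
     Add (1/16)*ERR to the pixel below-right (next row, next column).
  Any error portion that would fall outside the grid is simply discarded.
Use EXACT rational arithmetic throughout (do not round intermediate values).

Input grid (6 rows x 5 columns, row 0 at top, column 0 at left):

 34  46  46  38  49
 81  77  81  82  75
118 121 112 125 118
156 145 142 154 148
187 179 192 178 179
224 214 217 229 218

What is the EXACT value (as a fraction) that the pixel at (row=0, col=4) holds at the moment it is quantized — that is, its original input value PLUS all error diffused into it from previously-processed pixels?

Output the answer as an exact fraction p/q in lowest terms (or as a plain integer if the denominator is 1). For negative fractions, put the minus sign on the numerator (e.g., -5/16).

Answer: 2605953/32768

Derivation:
(0,0): OLD=34 → NEW=0, ERR=34
(0,1): OLD=487/8 → NEW=0, ERR=487/8
(0,2): OLD=9297/128 → NEW=0, ERR=9297/128
(0,3): OLD=142903/2048 → NEW=0, ERR=142903/2048
(0,4): OLD=2605953/32768 → NEW=0, ERR=2605953/32768
Target (0,4): original=49, with diffused error = 2605953/32768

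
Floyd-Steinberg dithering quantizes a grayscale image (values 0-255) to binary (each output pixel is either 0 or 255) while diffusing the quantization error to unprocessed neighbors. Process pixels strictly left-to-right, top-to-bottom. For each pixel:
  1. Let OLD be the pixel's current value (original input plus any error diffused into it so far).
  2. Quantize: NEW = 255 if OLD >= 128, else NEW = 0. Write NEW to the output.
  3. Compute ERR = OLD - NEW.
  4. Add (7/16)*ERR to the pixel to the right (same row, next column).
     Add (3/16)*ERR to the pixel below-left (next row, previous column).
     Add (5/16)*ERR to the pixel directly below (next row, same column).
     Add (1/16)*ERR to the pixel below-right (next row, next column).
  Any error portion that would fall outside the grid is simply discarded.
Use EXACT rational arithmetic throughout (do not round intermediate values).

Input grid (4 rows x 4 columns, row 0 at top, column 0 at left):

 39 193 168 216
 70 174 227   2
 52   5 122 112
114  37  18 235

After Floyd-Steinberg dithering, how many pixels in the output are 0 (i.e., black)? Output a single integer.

Answer: 9

Derivation:
(0,0): OLD=39 → NEW=0, ERR=39
(0,1): OLD=3361/16 → NEW=255, ERR=-719/16
(0,2): OLD=37975/256 → NEW=255, ERR=-27305/256
(0,3): OLD=693601/4096 → NEW=255, ERR=-350879/4096
(1,0): OLD=18883/256 → NEW=0, ERR=18883/256
(1,1): OLD=357717/2048 → NEW=255, ERR=-164523/2048
(1,2): OLD=9152249/65536 → NEW=255, ERR=-7559431/65536
(1,3): OLD=-85879265/1048576 → NEW=0, ERR=-85879265/1048576
(2,0): OLD=1965687/32768 → NEW=0, ERR=1965687/32768
(2,1): OLD=-11405427/1048576 → NEW=0, ERR=-11405427/1048576
(2,2): OLD=127544289/2097152 → NEW=0, ERR=127544289/2097152
(2,3): OLD=3550211965/33554432 → NEW=0, ERR=3550211965/33554432
(3,0): OLD=2192896263/16777216 → NEW=255, ERR=-2085293817/16777216
(3,1): OLD=-1509884327/268435456 → NEW=0, ERR=-1509884327/268435456
(3,2): OLD=230653863847/4294967296 → NEW=0, ERR=230653863847/4294967296
(3,3): OLD=20297000441361/68719476736 → NEW=255, ERR=2773533873681/68719476736
Output grid:
  Row 0: .###  (1 black, running=1)
  Row 1: .##.  (2 black, running=3)
  Row 2: ....  (4 black, running=7)
  Row 3: #..#  (2 black, running=9)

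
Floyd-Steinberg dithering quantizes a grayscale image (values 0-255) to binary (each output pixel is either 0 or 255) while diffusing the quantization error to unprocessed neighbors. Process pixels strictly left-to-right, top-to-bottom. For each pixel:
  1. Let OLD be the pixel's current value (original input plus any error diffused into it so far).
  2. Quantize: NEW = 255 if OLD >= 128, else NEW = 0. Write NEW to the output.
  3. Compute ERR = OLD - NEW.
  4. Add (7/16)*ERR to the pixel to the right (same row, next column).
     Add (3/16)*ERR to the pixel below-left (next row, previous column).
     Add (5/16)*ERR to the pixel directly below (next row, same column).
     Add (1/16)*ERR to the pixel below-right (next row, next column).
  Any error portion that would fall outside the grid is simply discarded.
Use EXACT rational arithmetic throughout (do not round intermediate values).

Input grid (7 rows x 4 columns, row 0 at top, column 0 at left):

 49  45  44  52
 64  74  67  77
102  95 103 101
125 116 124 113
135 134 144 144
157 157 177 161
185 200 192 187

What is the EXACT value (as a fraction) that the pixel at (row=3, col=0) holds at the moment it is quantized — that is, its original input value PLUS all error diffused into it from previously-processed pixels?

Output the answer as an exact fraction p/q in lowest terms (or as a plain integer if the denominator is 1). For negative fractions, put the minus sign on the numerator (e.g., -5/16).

(0,0): OLD=49 → NEW=0, ERR=49
(0,1): OLD=1063/16 → NEW=0, ERR=1063/16
(0,2): OLD=18705/256 → NEW=0, ERR=18705/256
(0,3): OLD=343927/4096 → NEW=0, ERR=343927/4096
(1,0): OLD=23493/256 → NEW=0, ERR=23493/256
(1,1): OLD=310627/2048 → NEW=255, ERR=-211613/2048
(1,2): OLD=4228639/65536 → NEW=0, ERR=4228639/65536
(1,3): OLD=142643465/1048576 → NEW=255, ERR=-124743415/1048576
(2,0): OLD=3647217/32768 → NEW=0, ERR=3647217/32768
(2,1): OLD=135517803/1048576 → NEW=255, ERR=-131869077/1048576
(2,2): OLD=82585591/2097152 → NEW=0, ERR=82585591/2097152
(2,3): OLD=2854979067/33554432 → NEW=0, ERR=2854979067/33554432
(3,0): OLD=2285099489/16777216 → NEW=255, ERR=-1993090591/16777216
Target (3,0): original=125, with diffused error = 2285099489/16777216

Answer: 2285099489/16777216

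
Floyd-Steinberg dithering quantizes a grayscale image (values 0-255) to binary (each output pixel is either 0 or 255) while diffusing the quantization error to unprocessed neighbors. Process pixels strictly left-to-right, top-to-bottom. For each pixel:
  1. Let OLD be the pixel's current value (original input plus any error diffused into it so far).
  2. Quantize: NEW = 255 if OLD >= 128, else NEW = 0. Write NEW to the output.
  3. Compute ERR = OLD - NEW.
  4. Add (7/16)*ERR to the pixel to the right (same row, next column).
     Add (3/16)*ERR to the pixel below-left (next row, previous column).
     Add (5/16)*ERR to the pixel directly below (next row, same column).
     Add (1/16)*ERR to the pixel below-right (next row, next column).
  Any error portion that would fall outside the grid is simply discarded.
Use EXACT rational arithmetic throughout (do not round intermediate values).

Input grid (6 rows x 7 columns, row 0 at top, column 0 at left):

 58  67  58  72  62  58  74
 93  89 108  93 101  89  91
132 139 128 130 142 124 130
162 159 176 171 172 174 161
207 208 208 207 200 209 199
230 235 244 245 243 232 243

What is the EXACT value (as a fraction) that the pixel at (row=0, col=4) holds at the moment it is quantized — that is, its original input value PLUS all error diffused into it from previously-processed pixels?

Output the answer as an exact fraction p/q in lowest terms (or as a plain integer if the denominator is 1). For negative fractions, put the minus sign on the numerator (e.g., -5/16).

Answer: 3681061/32768

Derivation:
(0,0): OLD=58 → NEW=0, ERR=58
(0,1): OLD=739/8 → NEW=0, ERR=739/8
(0,2): OLD=12597/128 → NEW=0, ERR=12597/128
(0,3): OLD=235635/2048 → NEW=0, ERR=235635/2048
(0,4): OLD=3681061/32768 → NEW=0, ERR=3681061/32768
Target (0,4): original=62, with diffused error = 3681061/32768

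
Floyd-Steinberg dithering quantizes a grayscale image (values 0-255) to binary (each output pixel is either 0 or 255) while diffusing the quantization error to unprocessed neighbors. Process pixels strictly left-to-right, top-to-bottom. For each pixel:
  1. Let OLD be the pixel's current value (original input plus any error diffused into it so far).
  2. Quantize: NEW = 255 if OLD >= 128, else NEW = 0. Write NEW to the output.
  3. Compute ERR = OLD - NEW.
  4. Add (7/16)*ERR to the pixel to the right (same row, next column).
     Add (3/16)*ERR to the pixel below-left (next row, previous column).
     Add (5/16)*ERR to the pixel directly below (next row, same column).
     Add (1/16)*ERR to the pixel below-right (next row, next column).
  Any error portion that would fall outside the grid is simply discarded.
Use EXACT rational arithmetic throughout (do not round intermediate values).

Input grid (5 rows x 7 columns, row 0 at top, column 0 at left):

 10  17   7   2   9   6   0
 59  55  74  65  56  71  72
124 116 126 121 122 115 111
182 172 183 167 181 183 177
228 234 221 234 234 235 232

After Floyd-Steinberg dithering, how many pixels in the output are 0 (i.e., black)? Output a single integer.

(0,0): OLD=10 → NEW=0, ERR=10
(0,1): OLD=171/8 → NEW=0, ERR=171/8
(0,2): OLD=2093/128 → NEW=0, ERR=2093/128
(0,3): OLD=18747/2048 → NEW=0, ERR=18747/2048
(0,4): OLD=426141/32768 → NEW=0, ERR=426141/32768
(0,5): OLD=6128715/524288 → NEW=0, ERR=6128715/524288
(0,6): OLD=42901005/8388608 → NEW=0, ERR=42901005/8388608
(1,0): OLD=8465/128 → NEW=0, ERR=8465/128
(1,1): OLD=96567/1024 → NEW=0, ERR=96567/1024
(1,2): OLD=4044227/32768 → NEW=0, ERR=4044227/32768
(1,3): OLD=16425575/131072 → NEW=0, ERR=16425575/131072
(1,4): OLD=986954805/8388608 → NEW=0, ERR=986954805/8388608
(1,5): OLD=8583117317/67108864 → NEW=0, ERR=8583117317/67108864
(1,6): OLD=139891748267/1073741824 → NEW=255, ERR=-133912416853/1073741824
(2,0): OLD=2659917/16384 → NEW=255, ERR=-1518003/16384
(2,1): OLD=69315807/524288 → NEW=255, ERR=-64377633/524288
(2,2): OLD=1176408541/8388608 → NEW=255, ERR=-962686499/8388608
(2,3): OLD=9376955061/67108864 → NEW=255, ERR=-7735805259/67108864
(2,4): OLD=75241652133/536870912 → NEW=255, ERR=-61660430427/536870912
(2,5): OLD=1523681280023/17179869184 → NEW=0, ERR=1523681280023/17179869184
(2,6): OLD=32661501315857/274877906944 → NEW=0, ERR=32661501315857/274877906944
(3,0): OLD=1090713277/8388608 → NEW=255, ERR=-1048381763/8388608
(3,1): OLD=3465644601/67108864 → NEW=0, ERR=3465644601/67108864
(3,2): OLD=75399526619/536870912 → NEW=255, ERR=-61502555941/536870912
(3,3): OLD=111993936925/2147483648 → NEW=0, ERR=111993936925/2147483648
(3,4): OLD=48749570450109/274877906944 → NEW=255, ERR=-21344295820611/274877906944
(3,5): OLD=421870653379271/2199023255552 → NEW=255, ERR=-138880276786489/2199023255552
(3,6): OLD=6756963178695065/35184372088832 → NEW=255, ERR=-2215051703957095/35184372088832
(4,0): OLD=213274799155/1073741824 → NEW=255, ERR=-60529365965/1073741824
(4,1): OLD=3370427194071/17179869184 → NEW=255, ERR=-1010439447849/17179869184
(4,2): OLD=47409591853177/274877906944 → NEW=255, ERR=-22684274417543/274877906944
(4,3): OLD=423253443101955/2199023255552 → NEW=255, ERR=-137497487063805/2199023255552
(4,4): OLD=3057464893783673/17592186044416 → NEW=255, ERR=-1428542547542407/17592186044416
(4,5): OLD=91805996268586009/562949953421312 → NEW=255, ERR=-51746241853848551/562949953421312
(4,6): OLD=1514689046949061503/9007199254740992 → NEW=255, ERR=-782146763009891457/9007199254740992
Output grid:
  Row 0: .......  (7 black, running=7)
  Row 1: ......#  (6 black, running=13)
  Row 2: #####..  (2 black, running=15)
  Row 3: #.#.###  (2 black, running=17)
  Row 4: #######  (0 black, running=17)

Answer: 17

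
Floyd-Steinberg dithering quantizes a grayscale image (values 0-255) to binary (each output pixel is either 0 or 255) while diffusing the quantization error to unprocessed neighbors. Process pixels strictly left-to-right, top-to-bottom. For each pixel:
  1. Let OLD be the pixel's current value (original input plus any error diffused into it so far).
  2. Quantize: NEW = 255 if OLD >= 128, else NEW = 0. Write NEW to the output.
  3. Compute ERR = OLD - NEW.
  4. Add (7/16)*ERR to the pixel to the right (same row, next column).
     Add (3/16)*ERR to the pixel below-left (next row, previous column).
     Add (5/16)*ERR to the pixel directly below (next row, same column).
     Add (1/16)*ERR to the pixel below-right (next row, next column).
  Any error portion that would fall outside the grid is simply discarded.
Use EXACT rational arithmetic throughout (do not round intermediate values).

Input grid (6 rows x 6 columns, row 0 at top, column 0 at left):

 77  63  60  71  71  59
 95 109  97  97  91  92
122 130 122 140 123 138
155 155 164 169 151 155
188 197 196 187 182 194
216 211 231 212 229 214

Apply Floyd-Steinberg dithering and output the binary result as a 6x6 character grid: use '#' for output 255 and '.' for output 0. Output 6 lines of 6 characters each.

(0,0): OLD=77 → NEW=0, ERR=77
(0,1): OLD=1547/16 → NEW=0, ERR=1547/16
(0,2): OLD=26189/256 → NEW=0, ERR=26189/256
(0,3): OLD=474139/4096 → NEW=0, ERR=474139/4096
(0,4): OLD=7972029/65536 → NEW=0, ERR=7972029/65536
(0,5): OLD=117670187/1048576 → NEW=0, ERR=117670187/1048576
(1,0): OLD=35121/256 → NEW=255, ERR=-30159/256
(1,1): OLD=228695/2048 → NEW=0, ERR=228695/2048
(1,2): OLD=13472291/65536 → NEW=255, ERR=-3239389/65536
(1,3): OLD=36896935/262144 → NEW=255, ERR=-29949785/262144
(1,4): OLD=1800285141/16777216 → NEW=0, ERR=1800285141/16777216
(1,5): OLD=48752512323/268435456 → NEW=255, ERR=-19698528957/268435456
(2,0): OLD=3477421/32768 → NEW=0, ERR=3477421/32768
(2,1): OLD=204151103/1048576 → NEW=255, ERR=-63235777/1048576
(2,2): OLD=1102713213/16777216 → NEW=0, ERR=1102713213/16777216
(2,3): OLD=20143798485/134217728 → NEW=255, ERR=-14081722155/134217728
(2,4): OLD=385395511807/4294967296 → NEW=0, ERR=385395511807/4294967296
(2,5): OLD=11066047051753/68719476736 → NEW=255, ERR=-6457419515927/68719476736
(3,0): OLD=2967148509/16777216 → NEW=255, ERR=-1311041571/16777216
(3,1): OLD=16229960857/134217728 → NEW=0, ERR=16229960857/134217728
(3,2): OLD=229783113435/1073741824 → NEW=255, ERR=-44021051685/1073741824
(3,3): OLD=9566407694353/68719476736 → NEW=255, ERR=-7957058873327/68719476736
(3,4): OLD=57288192167153/549755813888 → NEW=0, ERR=57288192167153/549755813888
(3,5): OLD=1555445608486527/8796093022208 → NEW=255, ERR=-687558112176513/8796093022208
(4,0): OLD=399975145555/2147483648 → NEW=255, ERR=-147633184685/2147483648
(4,1): OLD=6601893403063/34359738368 → NEW=255, ERR=-2159839880777/34359738368
(4,2): OLD=155618347512821/1099511627776 → NEW=255, ERR=-124757117570059/1099511627776
(4,3): OLD=2078525853526697/17592186044416 → NEW=0, ERR=2078525853526697/17592186044416
(4,4): OLD=68781881738139961/281474976710656 → NEW=255, ERR=-2994237323077319/281474976710656
(4,5): OLD=772060922889675247/4503599627370496 → NEW=255, ERR=-376356982089801233/4503599627370496
(5,0): OLD=100457081382677/549755813888 → NEW=255, ERR=-39730651158763/549755813888
(5,1): OLD=2360288214955877/17592186044416 → NEW=255, ERR=-2125719226370203/17592186044416
(5,2): OLD=22644927585793831/140737488355328 → NEW=255, ERR=-13243131944814809/140737488355328
(5,3): OLD=894720807990106525/4503599627370496 → NEW=255, ERR=-253697096989369955/4503599627370496
(5,4): OLD=1736100255268394109/9007199254740992 → NEW=255, ERR=-560735554690558851/9007199254740992
(5,5): OLD=23056115950162758113/144115188075855872 → NEW=255, ERR=-13693257009180489247/144115188075855872
Row 0: ......
Row 1: #.##.#
Row 2: .#.#.#
Row 3: #.##.#
Row 4: ###.##
Row 5: ######

Answer: ......
#.##.#
.#.#.#
#.##.#
###.##
######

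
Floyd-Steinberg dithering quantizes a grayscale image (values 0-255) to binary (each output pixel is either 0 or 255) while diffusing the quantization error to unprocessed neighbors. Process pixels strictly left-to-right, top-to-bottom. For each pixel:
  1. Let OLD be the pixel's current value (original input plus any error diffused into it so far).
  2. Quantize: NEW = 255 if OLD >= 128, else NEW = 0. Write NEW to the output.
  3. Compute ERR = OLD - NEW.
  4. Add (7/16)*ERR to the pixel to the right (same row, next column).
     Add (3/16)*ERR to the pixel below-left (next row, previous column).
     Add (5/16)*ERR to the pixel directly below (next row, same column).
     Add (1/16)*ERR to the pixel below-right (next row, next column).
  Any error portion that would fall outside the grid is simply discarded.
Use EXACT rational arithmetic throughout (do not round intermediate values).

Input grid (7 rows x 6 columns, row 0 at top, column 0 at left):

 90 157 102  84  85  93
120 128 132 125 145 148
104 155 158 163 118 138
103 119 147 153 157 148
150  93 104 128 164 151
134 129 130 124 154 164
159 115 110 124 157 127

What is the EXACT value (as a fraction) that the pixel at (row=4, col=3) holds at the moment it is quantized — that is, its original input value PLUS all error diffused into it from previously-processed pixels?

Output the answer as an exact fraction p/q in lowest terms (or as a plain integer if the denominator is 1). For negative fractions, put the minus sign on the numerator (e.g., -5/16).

(0,0): OLD=90 → NEW=0, ERR=90
(0,1): OLD=1571/8 → NEW=255, ERR=-469/8
(0,2): OLD=9773/128 → NEW=0, ERR=9773/128
(0,3): OLD=240443/2048 → NEW=0, ERR=240443/2048
(0,4): OLD=4468381/32768 → NEW=255, ERR=-3887459/32768
(0,5): OLD=21546571/524288 → NEW=0, ERR=21546571/524288
(1,0): OLD=17553/128 → NEW=255, ERR=-15087/128
(1,1): OLD=79927/1024 → NEW=0, ERR=79927/1024
(1,2): OLD=6827459/32768 → NEW=255, ERR=-1528381/32768
(1,3): OLD=16228071/131072 → NEW=0, ERR=16228071/131072
(1,4): OLD=1485930549/8388608 → NEW=255, ERR=-653164491/8388608
(1,5): OLD=16020608483/134217728 → NEW=0, ERR=16020608483/134217728
(2,0): OLD=1340237/16384 → NEW=0, ERR=1340237/16384
(2,1): OLD=104368863/524288 → NEW=255, ERR=-29324577/524288
(2,2): OLD=1233517021/8388608 → NEW=255, ERR=-905578019/8388608
(2,3): OLD=9190333621/67108864 → NEW=255, ERR=-7922426699/67108864
(2,4): OLD=154915307551/2147483648 → NEW=0, ERR=154915307551/2147483648
(2,5): OLD=6940489616585/34359738368 → NEW=255, ERR=-1821243667255/34359738368
(3,0): OLD=990490813/8388608 → NEW=0, ERR=990490813/8388608
(3,1): OLD=9264423225/67108864 → NEW=255, ERR=-7848337095/67108864
(3,2): OLD=19578870875/536870912 → NEW=0, ERR=19578870875/536870912
(3,3): OLD=4770578032753/34359738368 → NEW=255, ERR=-3991155251087/34359738368
(3,4): OLD=30623393577617/274877906944 → NEW=0, ERR=30623393577617/274877906944
(3,5): OLD=812254051363039/4398046511104 → NEW=255, ERR=-309247808968481/4398046511104
(4,0): OLD=177135894835/1073741824 → NEW=255, ERR=-96668270285/1073741824
(4,1): OLD=537439023831/17179869184 → NEW=0, ERR=537439023831/17179869184
(4,2): OLD=54972175312085/549755813888 → NEW=0, ERR=54972175312085/549755813888
(4,3): OLD=1395201839181961/8796093022208 → NEW=255, ERR=-847801881481079/8796093022208
Target (4,3): original=128, with diffused error = 1395201839181961/8796093022208

Answer: 1395201839181961/8796093022208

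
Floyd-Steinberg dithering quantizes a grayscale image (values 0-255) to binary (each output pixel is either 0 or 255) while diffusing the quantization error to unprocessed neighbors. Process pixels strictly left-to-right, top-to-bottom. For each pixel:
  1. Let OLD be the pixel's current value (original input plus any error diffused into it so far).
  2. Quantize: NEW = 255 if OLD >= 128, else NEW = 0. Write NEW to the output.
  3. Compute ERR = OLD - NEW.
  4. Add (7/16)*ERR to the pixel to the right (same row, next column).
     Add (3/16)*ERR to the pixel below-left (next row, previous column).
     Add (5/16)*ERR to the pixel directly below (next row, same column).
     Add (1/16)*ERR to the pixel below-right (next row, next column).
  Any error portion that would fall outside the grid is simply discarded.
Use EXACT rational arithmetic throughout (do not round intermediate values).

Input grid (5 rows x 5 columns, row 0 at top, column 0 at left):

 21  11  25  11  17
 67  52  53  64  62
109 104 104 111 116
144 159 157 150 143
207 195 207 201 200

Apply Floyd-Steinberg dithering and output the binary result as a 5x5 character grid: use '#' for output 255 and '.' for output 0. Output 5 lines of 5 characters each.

(0,0): OLD=21 → NEW=0, ERR=21
(0,1): OLD=323/16 → NEW=0, ERR=323/16
(0,2): OLD=8661/256 → NEW=0, ERR=8661/256
(0,3): OLD=105683/4096 → NEW=0, ERR=105683/4096
(0,4): OLD=1853893/65536 → NEW=0, ERR=1853893/65536
(1,0): OLD=19801/256 → NEW=0, ERR=19801/256
(1,1): OLD=204399/2048 → NEW=0, ERR=204399/2048
(1,2): OLD=7427611/65536 → NEW=0, ERR=7427611/65536
(1,3): OLD=33833919/262144 → NEW=255, ERR=-33012801/262144
(1,4): OLD=72798813/4194304 → NEW=0, ERR=72798813/4194304
(2,0): OLD=4976949/32768 → NEW=255, ERR=-3378891/32768
(2,1): OLD=121803159/1048576 → NEW=0, ERR=121803159/1048576
(2,2): OLD=2900160133/16777216 → NEW=255, ERR=-1378029947/16777216
(2,3): OLD=12361083839/268435456 → NEW=0, ERR=12361083839/268435456
(2,4): OLD=574234305145/4294967296 → NEW=255, ERR=-520982355335/4294967296
(3,0): OLD=2240706021/16777216 → NEW=255, ERR=-2037484059/16777216
(3,1): OLD=16149509889/134217728 → NEW=0, ERR=16149509889/134217728
(3,2): OLD=858425468379/4294967296 → NEW=255, ERR=-236791192101/4294967296
(3,3): OLD=965443392547/8589934592 → NEW=0, ERR=965443392547/8589934592
(3,4): OLD=21597605223823/137438953472 → NEW=255, ERR=-13449327911537/137438953472
(4,0): OLD=411478282443/2147483648 → NEW=255, ERR=-136130047797/2147483648
(4,1): OLD=12846429381195/68719476736 → NEW=255, ERR=-4677037186485/68719476736
(4,2): OLD=207355541760453/1099511627776 → NEW=255, ERR=-73019923322427/1099511627776
(4,3): OLD=3259371287845963/17592186044416 → NEW=255, ERR=-1226636153480117/17592186044416
(4,4): OLD=41078200472322957/281474976710656 → NEW=255, ERR=-30697918588894323/281474976710656
Row 0: .....
Row 1: ...#.
Row 2: #.#.#
Row 3: #.#.#
Row 4: #####

Answer: .....
...#.
#.#.#
#.#.#
#####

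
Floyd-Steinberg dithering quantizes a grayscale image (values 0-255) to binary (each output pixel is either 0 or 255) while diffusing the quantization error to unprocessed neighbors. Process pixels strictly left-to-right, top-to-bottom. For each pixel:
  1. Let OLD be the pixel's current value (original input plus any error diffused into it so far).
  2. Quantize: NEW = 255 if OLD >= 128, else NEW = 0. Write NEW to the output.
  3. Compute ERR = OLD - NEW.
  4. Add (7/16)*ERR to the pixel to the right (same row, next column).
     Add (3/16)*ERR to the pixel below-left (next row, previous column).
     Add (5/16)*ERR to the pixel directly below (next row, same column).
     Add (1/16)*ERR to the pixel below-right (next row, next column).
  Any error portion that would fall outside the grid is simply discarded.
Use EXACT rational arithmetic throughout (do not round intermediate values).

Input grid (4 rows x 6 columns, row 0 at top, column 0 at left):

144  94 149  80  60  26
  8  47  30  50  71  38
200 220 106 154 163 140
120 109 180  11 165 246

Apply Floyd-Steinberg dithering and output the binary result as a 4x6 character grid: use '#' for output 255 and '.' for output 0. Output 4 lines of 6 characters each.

(0,0): OLD=144 → NEW=255, ERR=-111
(0,1): OLD=727/16 → NEW=0, ERR=727/16
(0,2): OLD=43233/256 → NEW=255, ERR=-22047/256
(0,3): OLD=173351/4096 → NEW=0, ERR=173351/4096
(0,4): OLD=5145617/65536 → NEW=0, ERR=5145617/65536
(0,5): OLD=63282295/1048576 → NEW=0, ERR=63282295/1048576
(1,0): OLD=-4651/256 → NEW=0, ERR=-4651/256
(1,1): OLD=61779/2048 → NEW=0, ERR=61779/2048
(1,2): OLD=1773391/65536 → NEW=0, ERR=1773391/65536
(1,3): OLD=22125859/262144 → NEW=0, ERR=22125859/262144
(1,4): OLD=2456580489/16777216 → NEW=255, ERR=-1821609591/16777216
(1,5): OLD=3829141743/268435456 → NEW=0, ERR=3829141743/268435456
(2,0): OLD=6552897/32768 → NEW=255, ERR=-1802943/32768
(2,1): OLD=219459675/1048576 → NEW=255, ERR=-47927205/1048576
(2,2): OLD=1881906897/16777216 → NEW=0, ERR=1881906897/16777216
(2,3): OLD=28290921353/134217728 → NEW=255, ERR=-5934599287/134217728
(2,4): OLD=505410816795/4294967296 → NEW=0, ERR=505410816795/4294967296
(2,5): OLD=12998601744749/68719476736 → NEW=255, ERR=-4524864822931/68719476736
(3,0): OLD=1581013425/16777216 → NEW=0, ERR=1581013425/16777216
(3,1): OLD=20607498077/134217728 → NEW=255, ERR=-13618022563/134217728
(3,2): OLD=171279347239/1073741824 → NEW=255, ERR=-102524817881/1073741824
(3,3): OLD=-1066315926475/68719476736 → NEW=0, ERR=-1066315926475/68719476736
(3,4): OLD=98887481568789/549755813888 → NEW=255, ERR=-41300250972651/549755813888
(3,5): OLD=1758435118287131/8796093022208 → NEW=255, ERR=-484568602375909/8796093022208
Row 0: #.#...
Row 1: ....#.
Row 2: ##.#.#
Row 3: .##.##

Answer: #.#...
....#.
##.#.#
.##.##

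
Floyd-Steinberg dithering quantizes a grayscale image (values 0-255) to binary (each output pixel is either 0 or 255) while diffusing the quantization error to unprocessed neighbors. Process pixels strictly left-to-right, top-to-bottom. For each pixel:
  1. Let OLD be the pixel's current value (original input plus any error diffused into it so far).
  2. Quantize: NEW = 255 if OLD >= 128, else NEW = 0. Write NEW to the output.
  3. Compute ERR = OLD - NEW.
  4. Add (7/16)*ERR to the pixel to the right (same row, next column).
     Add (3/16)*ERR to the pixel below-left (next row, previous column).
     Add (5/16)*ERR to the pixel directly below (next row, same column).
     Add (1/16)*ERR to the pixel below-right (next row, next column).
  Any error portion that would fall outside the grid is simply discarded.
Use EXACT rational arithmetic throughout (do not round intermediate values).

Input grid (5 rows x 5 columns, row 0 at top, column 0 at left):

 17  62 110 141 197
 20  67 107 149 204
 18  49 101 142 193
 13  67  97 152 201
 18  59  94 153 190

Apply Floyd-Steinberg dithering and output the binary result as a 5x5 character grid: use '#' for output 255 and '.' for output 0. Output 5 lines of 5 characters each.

(0,0): OLD=17 → NEW=0, ERR=17
(0,1): OLD=1111/16 → NEW=0, ERR=1111/16
(0,2): OLD=35937/256 → NEW=255, ERR=-29343/256
(0,3): OLD=372135/4096 → NEW=0, ERR=372135/4096
(0,4): OLD=15515537/65536 → NEW=255, ERR=-1196143/65536
(1,0): OLD=9813/256 → NEW=0, ERR=9813/256
(1,1): OLD=174163/2048 → NEW=0, ERR=174163/2048
(1,2): OLD=8504015/65536 → NEW=255, ERR=-8207665/65536
(1,3): OLD=29363683/262144 → NEW=0, ERR=29363683/262144
(1,4): OLD=1061077577/4194304 → NEW=255, ERR=-8469943/4194304
(2,0): OLD=1504833/32768 → NEW=0, ERR=1504833/32768
(2,1): OLD=78203099/1048576 → NEW=0, ERR=78203099/1048576
(2,2): OLD=2026842961/16777216 → NEW=0, ERR=2026842961/16777216
(2,3): OLD=59499312483/268435456 → NEW=255, ERR=-8951728797/268435456
(2,4): OLD=793624616181/4294967296 → NEW=255, ERR=-301592044299/4294967296
(3,0): OLD=693486385/16777216 → NEW=0, ERR=693486385/16777216
(3,1): OLD=17973415773/134217728 → NEW=255, ERR=-16252104867/134217728
(3,2): OLD=344394603407/4294967296 → NEW=0, ERR=344394603407/4294967296
(3,3): OLD=1469260006135/8589934592 → NEW=255, ERR=-721173314825/8589934592
(3,4): OLD=19274640679603/137438953472 → NEW=255, ERR=-15772292455757/137438953472
(4,0): OLD=17637846463/2147483648 → NEW=0, ERR=17637846463/2147483648
(4,1): OLD=2911758523967/68719476736 → NEW=0, ERR=2911758523967/68719476736
(4,2): OLD=125658733703569/1099511627776 → NEW=0, ERR=125658733703569/1099511627776
(4,3): OLD=2819294678766655/17592186044416 → NEW=255, ERR=-1666712762559425/17592186044416
(4,4): OLD=30242026116662585/281474976710656 → NEW=0, ERR=30242026116662585/281474976710656
Row 0: ..#.#
Row 1: ..#.#
Row 2: ...##
Row 3: .#.##
Row 4: ...#.

Answer: ..#.#
..#.#
...##
.#.##
...#.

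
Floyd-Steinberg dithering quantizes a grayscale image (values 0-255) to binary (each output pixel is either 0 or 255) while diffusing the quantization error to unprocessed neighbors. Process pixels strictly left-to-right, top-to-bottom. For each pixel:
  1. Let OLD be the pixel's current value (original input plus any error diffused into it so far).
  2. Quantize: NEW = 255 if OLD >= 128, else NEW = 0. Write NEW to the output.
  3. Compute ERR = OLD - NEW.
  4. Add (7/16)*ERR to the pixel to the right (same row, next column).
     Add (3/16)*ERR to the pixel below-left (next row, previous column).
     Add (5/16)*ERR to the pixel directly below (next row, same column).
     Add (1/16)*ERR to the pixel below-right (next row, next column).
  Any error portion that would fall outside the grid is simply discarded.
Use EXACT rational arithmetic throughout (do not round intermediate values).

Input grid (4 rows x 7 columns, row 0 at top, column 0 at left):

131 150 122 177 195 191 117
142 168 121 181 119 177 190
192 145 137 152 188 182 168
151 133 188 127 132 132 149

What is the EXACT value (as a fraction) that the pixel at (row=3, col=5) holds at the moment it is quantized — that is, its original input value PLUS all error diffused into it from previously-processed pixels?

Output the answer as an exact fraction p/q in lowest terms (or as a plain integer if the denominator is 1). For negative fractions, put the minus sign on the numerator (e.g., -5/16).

Answer: 117483149987851/1099511627776

Derivation:
(0,0): OLD=131 → NEW=255, ERR=-124
(0,1): OLD=383/4 → NEW=0, ERR=383/4
(0,2): OLD=10489/64 → NEW=255, ERR=-5831/64
(0,3): OLD=140431/1024 → NEW=255, ERR=-120689/1024
(0,4): OLD=2350057/16384 → NEW=255, ERR=-1827863/16384
(0,5): OLD=37274463/262144 → NEW=255, ERR=-29572257/262144
(0,6): OLD=283727769/4194304 → NEW=0, ERR=283727769/4194304
(1,0): OLD=7757/64 → NEW=0, ERR=7757/64
(1,1): OLD=115771/512 → NEW=255, ERR=-14789/512
(1,2): OLD=1044919/16384 → NEW=0, ERR=1044919/16384
(1,3): OLD=9532763/65536 → NEW=255, ERR=-7178917/65536
(1,4): OLD=32270305/4194304 → NEW=0, ERR=32270305/4194304
(1,5): OLD=5060815441/33554432 → NEW=255, ERR=-3495564719/33554432
(1,6): OLD=85100382111/536870912 → NEW=255, ERR=-51801700449/536870912
(2,0): OLD=1838777/8192 → NEW=255, ERR=-250183/8192
(2,1): OLD=37262627/262144 → NEW=255, ERR=-29584093/262144
(2,2): OLD=357405545/4194304 → NEW=0, ERR=357405545/4194304
(2,3): OLD=5384721441/33554432 → NEW=255, ERR=-3171658719/33554432
(2,4): OLD=32929316481/268435456 → NEW=0, ERR=32929316481/268435456
(2,5): OLD=1593458846651/8589934592 → NEW=255, ERR=-596974474309/8589934592
(2,6): OLD=13871922259149/137438953472 → NEW=0, ERR=13871922259149/137438953472
(3,0): OLD=504558345/4194304 → NEW=0, ERR=504558345/4194304
(3,1): OLD=5517391413/33554432 → NEW=255, ERR=-3038988747/33554432
(3,2): OLD=40326645983/268435456 → NEW=255, ERR=-28124395297/268435456
(3,3): OLD=85846408769/1073741824 → NEW=0, ERR=85846408769/1073741824
(3,4): OLD=25615163331337/137438953472 → NEW=255, ERR=-9431769804023/137438953472
(3,5): OLD=117483149987851/1099511627776 → NEW=0, ERR=117483149987851/1099511627776
Target (3,5): original=132, with diffused error = 117483149987851/1099511627776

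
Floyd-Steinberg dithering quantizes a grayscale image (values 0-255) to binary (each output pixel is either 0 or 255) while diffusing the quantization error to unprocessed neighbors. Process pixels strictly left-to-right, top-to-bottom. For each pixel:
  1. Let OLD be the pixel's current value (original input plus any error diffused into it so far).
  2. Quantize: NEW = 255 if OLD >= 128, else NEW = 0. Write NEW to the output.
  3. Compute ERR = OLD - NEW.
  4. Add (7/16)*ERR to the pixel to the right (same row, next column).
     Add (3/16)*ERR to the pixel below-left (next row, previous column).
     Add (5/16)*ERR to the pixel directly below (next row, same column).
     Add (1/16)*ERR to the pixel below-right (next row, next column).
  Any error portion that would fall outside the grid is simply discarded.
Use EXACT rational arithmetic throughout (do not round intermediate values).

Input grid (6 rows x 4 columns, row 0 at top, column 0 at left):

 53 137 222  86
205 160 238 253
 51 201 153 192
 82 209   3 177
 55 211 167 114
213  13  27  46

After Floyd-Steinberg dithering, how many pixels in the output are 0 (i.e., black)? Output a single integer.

(0,0): OLD=53 → NEW=0, ERR=53
(0,1): OLD=2563/16 → NEW=255, ERR=-1517/16
(0,2): OLD=46213/256 → NEW=255, ERR=-19067/256
(0,3): OLD=218787/4096 → NEW=0, ERR=218787/4096
(1,0): OLD=52169/256 → NEW=255, ERR=-13111/256
(1,1): OLD=199295/2048 → NEW=0, ERR=199295/2048
(1,2): OLD=17130347/65536 → NEW=255, ERR=418667/65536
(1,3): OLD=280842205/1048576 → NEW=255, ERR=13455325/1048576
(2,0): OLD=1744613/32768 → NEW=0, ERR=1744613/32768
(2,1): OLD=264975143/1048576 → NEW=255, ERR=-2411737/1048576
(2,2): OLD=340741283/2097152 → NEW=255, ERR=-194032477/2097152
(2,3): OLD=5232174199/33554432 → NEW=255, ERR=-3324205961/33554432
(3,0): OLD=1647634581/16777216 → NEW=0, ERR=1647634581/16777216
(3,1): OLD=63679975819/268435456 → NEW=255, ERR=-4771065461/268435456
(3,2): OLD=-225091689355/4294967296 → NEW=0, ERR=-225091689355/4294967296
(3,3): OLD=8062835228851/68719476736 → NEW=0, ERR=8062835228851/68719476736
(4,0): OLD=353720771377/4294967296 → NEW=0, ERR=353720771377/4294967296
(4,1): OLD=8170344569363/34359738368 → NEW=255, ERR=-591388714477/34359738368
(4,2): OLD=180298777616051/1099511627776 → NEW=255, ERR=-100076687466829/1099511627776
(4,3): OLD=1892375742628821/17592186044416 → NEW=0, ERR=1892375742628821/17592186044416
(5,0): OLD=129472653069793/549755813888 → NEW=255, ERR=-10715079471647/549755813888
(5,1): OLD=-225612433269945/17592186044416 → NEW=0, ERR=-225612433269945/17592186044416
(5,2): OLD=105898079594563/8796093022208 → NEW=0, ERR=105898079594563/8796093022208
(5,3): OLD=22291073756688899/281474976710656 → NEW=0, ERR=22291073756688899/281474976710656
Output grid:
  Row 0: .##.  (2 black, running=2)
  Row 1: #.##  (1 black, running=3)
  Row 2: .###  (1 black, running=4)
  Row 3: .#..  (3 black, running=7)
  Row 4: .##.  (2 black, running=9)
  Row 5: #...  (3 black, running=12)

Answer: 12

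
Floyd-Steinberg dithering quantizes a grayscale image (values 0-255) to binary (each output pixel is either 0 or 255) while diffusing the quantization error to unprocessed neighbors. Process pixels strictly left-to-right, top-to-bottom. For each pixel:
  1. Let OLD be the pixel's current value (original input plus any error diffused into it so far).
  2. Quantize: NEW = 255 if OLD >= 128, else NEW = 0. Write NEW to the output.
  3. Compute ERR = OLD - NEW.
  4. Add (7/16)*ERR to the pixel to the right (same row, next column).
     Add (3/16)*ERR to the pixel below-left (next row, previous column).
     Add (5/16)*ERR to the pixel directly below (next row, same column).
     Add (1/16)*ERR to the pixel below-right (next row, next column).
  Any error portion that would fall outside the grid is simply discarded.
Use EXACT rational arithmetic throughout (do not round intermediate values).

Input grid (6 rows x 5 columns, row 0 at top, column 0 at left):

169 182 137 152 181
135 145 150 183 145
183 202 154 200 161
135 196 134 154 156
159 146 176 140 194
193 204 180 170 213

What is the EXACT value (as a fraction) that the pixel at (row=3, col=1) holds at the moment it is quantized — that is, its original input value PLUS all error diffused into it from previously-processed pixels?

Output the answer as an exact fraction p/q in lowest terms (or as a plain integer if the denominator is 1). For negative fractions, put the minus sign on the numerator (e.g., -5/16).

(0,0): OLD=169 → NEW=255, ERR=-86
(0,1): OLD=1155/8 → NEW=255, ERR=-885/8
(0,2): OLD=11341/128 → NEW=0, ERR=11341/128
(0,3): OLD=390683/2048 → NEW=255, ERR=-131557/2048
(0,4): OLD=5010109/32768 → NEW=255, ERR=-3345731/32768
(1,0): OLD=11185/128 → NEW=0, ERR=11185/128
(1,1): OLD=163735/1024 → NEW=255, ERR=-97385/1024
(1,2): OLD=3837859/32768 → NEW=0, ERR=3837859/32768
(1,3): OLD=26287815/131072 → NEW=255, ERR=-7135545/131072
(1,4): OLD=178803957/2097152 → NEW=0, ERR=178803957/2097152
(2,0): OLD=3153517/16384 → NEW=255, ERR=-1024403/16384
(2,1): OLD=90359871/524288 → NEW=255, ERR=-43333569/524288
(2,2): OLD=1160051709/8388608 → NEW=255, ERR=-979043331/8388608
(2,3): OLD=20835007271/134217728 → NEW=255, ERR=-13390513369/134217728
(2,4): OLD=301921741905/2147483648 → NEW=255, ERR=-245686588335/2147483648
(3,0): OLD=838556893/8388608 → NEW=0, ERR=838556893/8388608
(3,1): OLD=12624131545/67108864 → NEW=255, ERR=-4488628775/67108864
Target (3,1): original=196, with diffused error = 12624131545/67108864

Answer: 12624131545/67108864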